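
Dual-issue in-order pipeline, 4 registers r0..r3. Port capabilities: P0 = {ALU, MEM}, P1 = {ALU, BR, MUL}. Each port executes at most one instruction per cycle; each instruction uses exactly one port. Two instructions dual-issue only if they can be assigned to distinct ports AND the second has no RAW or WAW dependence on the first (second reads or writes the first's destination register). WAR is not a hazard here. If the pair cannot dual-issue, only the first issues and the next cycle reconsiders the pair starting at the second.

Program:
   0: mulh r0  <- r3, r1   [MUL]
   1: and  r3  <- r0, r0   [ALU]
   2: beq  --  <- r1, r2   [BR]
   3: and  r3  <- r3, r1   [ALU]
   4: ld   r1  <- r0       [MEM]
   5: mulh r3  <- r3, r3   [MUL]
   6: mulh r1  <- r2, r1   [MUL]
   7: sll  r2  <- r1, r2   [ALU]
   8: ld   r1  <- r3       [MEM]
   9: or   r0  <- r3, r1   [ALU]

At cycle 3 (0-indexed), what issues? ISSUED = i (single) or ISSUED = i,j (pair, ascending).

c0: i0 mulh.MUL  RAW r0
c1: i1&i2 and.ALU/beq.BR  2-wide
c2: i3&i4 and.ALU/ld.MEM  2-wide
c3: i5 mulh.MUL  no-port MUL/MUL
c4: i6 mulh.MUL  RAW r1
c5: i7&i8 sll.ALU/ld.MEM  2-wide
c6: i9 or.ALU  tail

ISSUED = 5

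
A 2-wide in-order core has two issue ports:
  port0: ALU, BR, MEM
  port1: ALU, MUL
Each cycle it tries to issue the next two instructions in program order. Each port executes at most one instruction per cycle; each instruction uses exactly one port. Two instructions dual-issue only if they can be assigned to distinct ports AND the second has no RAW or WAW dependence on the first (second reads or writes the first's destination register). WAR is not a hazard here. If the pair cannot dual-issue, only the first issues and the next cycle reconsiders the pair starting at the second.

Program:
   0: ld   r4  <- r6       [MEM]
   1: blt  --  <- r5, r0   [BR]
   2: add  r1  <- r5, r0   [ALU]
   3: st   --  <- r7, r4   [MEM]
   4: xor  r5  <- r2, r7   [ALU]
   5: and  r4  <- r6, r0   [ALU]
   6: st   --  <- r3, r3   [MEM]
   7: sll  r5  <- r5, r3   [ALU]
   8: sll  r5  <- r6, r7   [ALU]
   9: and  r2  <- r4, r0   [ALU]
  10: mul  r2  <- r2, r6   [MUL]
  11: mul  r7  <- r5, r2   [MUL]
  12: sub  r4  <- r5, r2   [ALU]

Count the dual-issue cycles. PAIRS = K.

0. ld @i0  | no-port MEM/BR
1. blt/add @i1+i2  | 2-wide
2. st/xor @i3+i4  | 2-wide
3. and/st @i5+i6  | 2-wide
4. sll @i7  | WAW r5
5. sll/and @i8+i9  | 2-wide
6. mul @i10  | no-port MUL/MUL
7. mul/sub @i11+i12  | 2-wide

PAIRS = 5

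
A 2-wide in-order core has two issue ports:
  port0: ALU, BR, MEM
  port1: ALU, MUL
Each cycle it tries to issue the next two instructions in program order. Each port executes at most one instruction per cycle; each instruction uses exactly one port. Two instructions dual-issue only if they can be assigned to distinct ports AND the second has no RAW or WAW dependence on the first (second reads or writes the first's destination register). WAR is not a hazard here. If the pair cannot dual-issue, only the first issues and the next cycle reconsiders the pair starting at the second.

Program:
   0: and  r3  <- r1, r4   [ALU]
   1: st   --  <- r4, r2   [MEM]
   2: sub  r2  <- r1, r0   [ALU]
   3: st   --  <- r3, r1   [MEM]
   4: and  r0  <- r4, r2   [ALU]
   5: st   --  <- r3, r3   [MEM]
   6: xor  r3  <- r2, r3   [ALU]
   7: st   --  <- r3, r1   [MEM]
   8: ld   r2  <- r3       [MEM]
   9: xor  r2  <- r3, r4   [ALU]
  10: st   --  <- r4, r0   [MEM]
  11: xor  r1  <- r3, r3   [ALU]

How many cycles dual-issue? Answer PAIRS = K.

PAIRS = 4

[0] i0&i1  and.ALU;st.MEM  -- 2-wide
[1] i2&i3  sub.ALU;st.MEM  -- 2-wide
[2] i4&i5  and.ALU;st.MEM  -- 2-wide
[3] i6  xor.ALU  -- RAW r3
[4] i7  st.MEM  -- no-port MEM/MEM
[5] i8  ld.MEM  -- WAW r2
[6] i9&i10  xor.ALU;st.MEM  -- 2-wide
[7] i11  xor.ALU  -- tail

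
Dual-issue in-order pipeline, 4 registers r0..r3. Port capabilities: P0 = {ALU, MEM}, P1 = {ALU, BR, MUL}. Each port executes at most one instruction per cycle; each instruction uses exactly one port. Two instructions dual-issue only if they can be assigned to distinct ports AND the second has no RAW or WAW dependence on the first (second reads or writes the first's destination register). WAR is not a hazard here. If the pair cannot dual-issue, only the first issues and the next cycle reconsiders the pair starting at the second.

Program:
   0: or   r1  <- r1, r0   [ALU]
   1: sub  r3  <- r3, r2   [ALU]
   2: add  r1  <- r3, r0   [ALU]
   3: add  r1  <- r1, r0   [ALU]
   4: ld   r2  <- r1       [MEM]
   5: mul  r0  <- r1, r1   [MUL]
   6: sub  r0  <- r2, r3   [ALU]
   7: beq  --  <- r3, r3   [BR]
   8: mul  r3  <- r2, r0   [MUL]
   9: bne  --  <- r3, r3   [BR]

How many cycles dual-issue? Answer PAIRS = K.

#0 head=0: or+sub i0,i1 dual
#1 head=2: add i2 RAW+WAW r1
#2 head=3: add i3 RAW r1
#3 head=4: ld+mul i4,i5 dual
#4 head=6: sub+beq i6,i7 dual
#5 head=8: mul i8 no-port MUL/BR
#6 head=9: bne i9 tail

PAIRS = 3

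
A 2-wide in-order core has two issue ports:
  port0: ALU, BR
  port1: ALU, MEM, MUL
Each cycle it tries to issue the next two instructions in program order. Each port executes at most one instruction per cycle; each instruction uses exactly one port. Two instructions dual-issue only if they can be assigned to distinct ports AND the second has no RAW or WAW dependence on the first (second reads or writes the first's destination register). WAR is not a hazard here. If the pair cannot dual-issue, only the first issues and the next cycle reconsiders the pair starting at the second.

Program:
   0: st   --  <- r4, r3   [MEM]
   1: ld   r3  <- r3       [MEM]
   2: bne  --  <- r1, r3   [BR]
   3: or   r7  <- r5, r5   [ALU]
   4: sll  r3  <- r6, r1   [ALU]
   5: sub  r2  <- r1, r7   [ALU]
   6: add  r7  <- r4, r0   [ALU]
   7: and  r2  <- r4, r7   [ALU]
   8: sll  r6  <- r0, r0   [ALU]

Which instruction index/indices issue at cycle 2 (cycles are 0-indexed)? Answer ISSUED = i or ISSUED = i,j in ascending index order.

ISSUED = 2,3

[0] i0  st.MEM  -- no-port MEM/MEM
[1] i1  ld.MEM  -- RAW r3
[2] i2&i3  bne.BR or.ALU  -- 2-wide
[3] i4&i5  sll.ALU sub.ALU  -- 2-wide
[4] i6  add.ALU  -- RAW r7
[5] i7&i8  and.ALU sll.ALU  -- 2-wide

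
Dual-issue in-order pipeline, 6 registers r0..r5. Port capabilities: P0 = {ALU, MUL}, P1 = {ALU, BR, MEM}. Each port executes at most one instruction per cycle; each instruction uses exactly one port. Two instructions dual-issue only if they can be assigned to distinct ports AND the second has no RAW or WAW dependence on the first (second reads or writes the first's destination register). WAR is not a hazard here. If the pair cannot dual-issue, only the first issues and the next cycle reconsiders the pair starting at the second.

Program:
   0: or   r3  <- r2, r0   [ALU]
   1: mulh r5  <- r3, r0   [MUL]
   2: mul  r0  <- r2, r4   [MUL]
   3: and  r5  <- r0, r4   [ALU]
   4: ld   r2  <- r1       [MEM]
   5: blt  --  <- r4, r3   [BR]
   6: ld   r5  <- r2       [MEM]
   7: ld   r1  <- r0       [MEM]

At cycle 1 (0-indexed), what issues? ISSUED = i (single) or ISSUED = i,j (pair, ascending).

0. or @i0  | RAW r3
1. mulh @i1  | no-port MUL/MUL
2. mul @i2  | RAW r0
3. and/ld @i3+i4  | 2-wide
4. blt @i5  | no-port BR/MEM
5. ld @i6  | no-port MEM/MEM
6. ld @i7  | tail

ISSUED = 1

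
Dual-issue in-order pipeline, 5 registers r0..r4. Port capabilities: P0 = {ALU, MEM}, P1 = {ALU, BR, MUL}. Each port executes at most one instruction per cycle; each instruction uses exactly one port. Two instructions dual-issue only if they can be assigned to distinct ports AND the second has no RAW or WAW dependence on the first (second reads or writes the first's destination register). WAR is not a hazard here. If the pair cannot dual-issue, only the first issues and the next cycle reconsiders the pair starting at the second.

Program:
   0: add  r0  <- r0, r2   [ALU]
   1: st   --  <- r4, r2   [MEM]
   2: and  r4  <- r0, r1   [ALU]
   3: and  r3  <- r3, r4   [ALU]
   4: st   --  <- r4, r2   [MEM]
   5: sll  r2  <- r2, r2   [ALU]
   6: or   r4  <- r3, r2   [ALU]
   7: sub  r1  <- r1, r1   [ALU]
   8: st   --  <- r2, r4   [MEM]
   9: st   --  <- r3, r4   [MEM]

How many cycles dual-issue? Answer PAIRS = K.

0. add/st @i0&i1  | dual
1. and @i2  | RAW r4
2. and/st @i3&i4  | dual
3. sll @i5  | RAW r2
4. or/sub @i6&i7  | dual
5. st @i8  | no-port MEM/MEM
6. st @i9  | tail

PAIRS = 3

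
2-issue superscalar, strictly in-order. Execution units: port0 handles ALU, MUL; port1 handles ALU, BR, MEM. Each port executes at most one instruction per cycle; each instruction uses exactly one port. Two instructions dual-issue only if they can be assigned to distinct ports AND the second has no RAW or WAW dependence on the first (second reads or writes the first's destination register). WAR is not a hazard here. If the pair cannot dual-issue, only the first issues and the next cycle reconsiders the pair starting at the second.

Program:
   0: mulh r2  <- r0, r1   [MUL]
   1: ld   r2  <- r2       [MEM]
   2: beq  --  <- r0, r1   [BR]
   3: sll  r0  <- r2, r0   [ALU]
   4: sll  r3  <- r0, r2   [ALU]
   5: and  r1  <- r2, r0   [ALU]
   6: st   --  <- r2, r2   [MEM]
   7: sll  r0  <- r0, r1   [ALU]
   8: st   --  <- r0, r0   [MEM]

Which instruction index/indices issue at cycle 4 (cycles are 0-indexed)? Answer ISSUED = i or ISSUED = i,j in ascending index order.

ISSUED = 6,7

t=0 i0:mulh.MUL ; RAW+WAW r2
t=1 i1:ld.MEM ; no-port MEM/BR
t=2 i2+i3:beq.BR+sll.ALU ; 2-wide
t=3 i4+i5:sll.ALU+and.ALU ; 2-wide
t=4 i6+i7:st.MEM+sll.ALU ; 2-wide
t=5 i8:st.MEM ; tail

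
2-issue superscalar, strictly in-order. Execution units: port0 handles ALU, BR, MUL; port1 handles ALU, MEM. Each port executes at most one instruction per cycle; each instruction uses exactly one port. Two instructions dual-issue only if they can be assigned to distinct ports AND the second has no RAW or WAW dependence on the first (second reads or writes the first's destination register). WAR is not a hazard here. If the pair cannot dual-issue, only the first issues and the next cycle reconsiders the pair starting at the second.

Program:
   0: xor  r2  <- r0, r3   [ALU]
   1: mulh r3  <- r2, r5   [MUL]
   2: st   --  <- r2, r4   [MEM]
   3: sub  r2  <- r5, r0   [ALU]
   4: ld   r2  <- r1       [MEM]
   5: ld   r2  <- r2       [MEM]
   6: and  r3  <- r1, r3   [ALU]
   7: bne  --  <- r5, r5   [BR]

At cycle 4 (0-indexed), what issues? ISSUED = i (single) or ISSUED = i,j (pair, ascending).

ISSUED = 5,6

#0 head=0: xor i0 RAW r2
#1 head=1: mulh st i1+i2 dual
#2 head=3: sub i3 WAW r2
#3 head=4: ld i4 no-port MEM/MEM
#4 head=5: ld and i5+i6 dual
#5 head=7: bne i7 tail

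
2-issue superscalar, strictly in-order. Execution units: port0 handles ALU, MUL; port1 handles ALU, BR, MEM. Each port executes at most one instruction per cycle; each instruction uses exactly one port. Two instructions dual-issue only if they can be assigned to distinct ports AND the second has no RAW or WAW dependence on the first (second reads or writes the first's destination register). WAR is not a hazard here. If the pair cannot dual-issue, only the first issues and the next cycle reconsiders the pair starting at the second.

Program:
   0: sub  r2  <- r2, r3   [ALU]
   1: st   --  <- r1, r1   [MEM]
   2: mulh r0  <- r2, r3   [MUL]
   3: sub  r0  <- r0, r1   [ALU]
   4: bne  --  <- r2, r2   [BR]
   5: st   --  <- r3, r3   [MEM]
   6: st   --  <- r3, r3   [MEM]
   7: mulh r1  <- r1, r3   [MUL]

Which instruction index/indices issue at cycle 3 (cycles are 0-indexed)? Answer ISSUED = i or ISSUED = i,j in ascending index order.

ISSUED = 5

c0: i0/i1 sub.ALU;st.MEM  dual
c1: i2 mulh.MUL  RAW+WAW r0
c2: i3/i4 sub.ALU;bne.BR  dual
c3: i5 st.MEM  no-port MEM/MEM
c4: i6/i7 st.MEM;mulh.MUL  dual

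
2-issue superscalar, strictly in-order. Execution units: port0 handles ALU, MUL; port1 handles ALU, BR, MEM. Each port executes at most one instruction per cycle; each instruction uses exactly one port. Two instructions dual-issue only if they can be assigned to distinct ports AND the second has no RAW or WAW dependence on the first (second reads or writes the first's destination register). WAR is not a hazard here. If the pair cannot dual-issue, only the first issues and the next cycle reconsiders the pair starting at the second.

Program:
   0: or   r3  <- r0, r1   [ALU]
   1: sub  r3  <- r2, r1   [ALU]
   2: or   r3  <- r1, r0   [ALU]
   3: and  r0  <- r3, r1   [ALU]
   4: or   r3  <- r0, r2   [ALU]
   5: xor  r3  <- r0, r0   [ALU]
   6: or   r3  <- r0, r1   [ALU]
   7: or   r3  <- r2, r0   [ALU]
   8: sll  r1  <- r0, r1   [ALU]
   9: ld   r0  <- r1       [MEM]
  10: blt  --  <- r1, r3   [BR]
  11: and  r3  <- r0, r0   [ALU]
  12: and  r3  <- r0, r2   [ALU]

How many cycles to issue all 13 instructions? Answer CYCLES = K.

  cy0 -> i0 (or.ALU) WAW r3
  cy1 -> i1 (sub.ALU) WAW r3
  cy2 -> i2 (or.ALU) RAW r3
  cy3 -> i3 (and.ALU) RAW r0
  cy4 -> i4 (or.ALU) WAW r3
  cy5 -> i5 (xor.ALU) WAW r3
  cy6 -> i6 (or.ALU) WAW r3
  cy7 -> i7/i8 (or.ALU sll.ALU) pair
  cy8 -> i9 (ld.MEM) no-port MEM/BR
  cy9 -> i10/i11 (blt.BR and.ALU) pair
  cy10 -> i12 (and.ALU) tail

CYCLES = 11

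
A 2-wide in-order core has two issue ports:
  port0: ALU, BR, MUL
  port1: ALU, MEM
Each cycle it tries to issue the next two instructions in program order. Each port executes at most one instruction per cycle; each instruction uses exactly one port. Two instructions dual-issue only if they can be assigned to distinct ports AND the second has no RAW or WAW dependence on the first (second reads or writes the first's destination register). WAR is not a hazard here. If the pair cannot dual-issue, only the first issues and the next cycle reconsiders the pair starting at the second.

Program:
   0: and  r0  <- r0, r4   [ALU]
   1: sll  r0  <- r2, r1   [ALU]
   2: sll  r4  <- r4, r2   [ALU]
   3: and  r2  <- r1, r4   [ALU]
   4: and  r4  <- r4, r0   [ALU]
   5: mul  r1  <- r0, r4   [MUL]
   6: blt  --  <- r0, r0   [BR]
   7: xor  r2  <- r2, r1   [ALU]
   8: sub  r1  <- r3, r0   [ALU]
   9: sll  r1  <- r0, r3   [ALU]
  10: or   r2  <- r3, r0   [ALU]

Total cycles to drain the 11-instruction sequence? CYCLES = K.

#0 head=0: and.ALU i0 WAW r0
#1 head=1: sll.ALU+sll.ALU i1+i2 2-wide
#2 head=3: and.ALU+and.ALU i3+i4 2-wide
#3 head=5: mul.MUL i5 no-port MUL/BR
#4 head=6: blt.BR+xor.ALU i6+i7 2-wide
#5 head=8: sub.ALU i8 WAW r1
#6 head=9: sll.ALU+or.ALU i9+i10 2-wide

CYCLES = 7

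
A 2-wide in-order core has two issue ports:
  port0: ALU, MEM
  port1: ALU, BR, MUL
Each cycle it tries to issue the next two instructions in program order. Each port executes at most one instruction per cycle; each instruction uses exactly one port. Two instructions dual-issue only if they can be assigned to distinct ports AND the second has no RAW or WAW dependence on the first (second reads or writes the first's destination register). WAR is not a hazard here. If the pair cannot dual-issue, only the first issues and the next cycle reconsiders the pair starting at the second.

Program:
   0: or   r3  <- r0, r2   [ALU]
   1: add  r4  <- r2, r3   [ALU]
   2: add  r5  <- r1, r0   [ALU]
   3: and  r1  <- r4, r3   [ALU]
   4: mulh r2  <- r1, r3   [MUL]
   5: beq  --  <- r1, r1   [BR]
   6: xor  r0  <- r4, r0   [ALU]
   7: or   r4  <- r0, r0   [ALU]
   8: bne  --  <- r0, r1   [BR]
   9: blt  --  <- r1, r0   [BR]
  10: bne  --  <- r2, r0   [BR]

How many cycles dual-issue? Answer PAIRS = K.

  cy0 -> i0 (or.ALU) RAW r3
  cy1 -> i1&i2 (add.ALU/add.ALU) dual
  cy2 -> i3 (and.ALU) RAW r1
  cy3 -> i4 (mulh.MUL) no-port MUL/BR
  cy4 -> i5&i6 (beq.BR/xor.ALU) dual
  cy5 -> i7&i8 (or.ALU/bne.BR) dual
  cy6 -> i9 (blt.BR) no-port BR/BR
  cy7 -> i10 (bne.BR) tail

PAIRS = 3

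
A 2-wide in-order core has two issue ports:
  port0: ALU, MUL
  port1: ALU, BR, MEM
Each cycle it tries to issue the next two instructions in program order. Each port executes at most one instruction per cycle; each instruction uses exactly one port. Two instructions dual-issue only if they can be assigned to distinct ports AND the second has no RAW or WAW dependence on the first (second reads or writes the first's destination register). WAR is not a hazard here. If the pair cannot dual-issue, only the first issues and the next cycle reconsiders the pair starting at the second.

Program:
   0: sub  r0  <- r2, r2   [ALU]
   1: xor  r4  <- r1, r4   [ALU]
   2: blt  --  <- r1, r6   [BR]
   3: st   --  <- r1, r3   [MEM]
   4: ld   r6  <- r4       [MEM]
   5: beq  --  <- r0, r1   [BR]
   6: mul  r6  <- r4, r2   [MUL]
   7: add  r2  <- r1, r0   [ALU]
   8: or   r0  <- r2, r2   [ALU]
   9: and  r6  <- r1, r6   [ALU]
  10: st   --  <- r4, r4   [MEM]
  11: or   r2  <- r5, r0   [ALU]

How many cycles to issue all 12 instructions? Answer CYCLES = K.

CYCLES = 8

[0] i0&i1  sub+xor  -- pair
[1] i2  blt  -- no-port BR/MEM
[2] i3  st  -- no-port MEM/MEM
[3] i4  ld  -- no-port MEM/BR
[4] i5&i6  beq+mul  -- pair
[5] i7  add  -- RAW r2
[6] i8&i9  or+and  -- pair
[7] i10&i11  st+or  -- pair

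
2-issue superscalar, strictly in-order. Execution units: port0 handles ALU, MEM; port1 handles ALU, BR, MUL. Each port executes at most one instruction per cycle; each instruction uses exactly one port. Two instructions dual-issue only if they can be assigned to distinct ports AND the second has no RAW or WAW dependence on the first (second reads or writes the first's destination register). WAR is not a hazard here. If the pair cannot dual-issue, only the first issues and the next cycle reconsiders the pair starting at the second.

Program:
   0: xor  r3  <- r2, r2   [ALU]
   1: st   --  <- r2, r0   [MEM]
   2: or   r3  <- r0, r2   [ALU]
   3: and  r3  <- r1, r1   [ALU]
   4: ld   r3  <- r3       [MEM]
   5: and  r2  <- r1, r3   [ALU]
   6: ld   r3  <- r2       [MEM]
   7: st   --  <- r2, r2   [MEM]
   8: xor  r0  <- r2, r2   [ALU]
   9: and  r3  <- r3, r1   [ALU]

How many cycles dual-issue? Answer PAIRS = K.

PAIRS = 2

c0: i0&i1 xor.ALU;st.MEM  2-wide
c1: i2 or.ALU  WAW r3
c2: i3 and.ALU  RAW+WAW r3
c3: i4 ld.MEM  RAW r3
c4: i5 and.ALU  RAW r2
c5: i6 ld.MEM  no-port MEM/MEM
c6: i7&i8 st.MEM;xor.ALU  2-wide
c7: i9 and.ALU  tail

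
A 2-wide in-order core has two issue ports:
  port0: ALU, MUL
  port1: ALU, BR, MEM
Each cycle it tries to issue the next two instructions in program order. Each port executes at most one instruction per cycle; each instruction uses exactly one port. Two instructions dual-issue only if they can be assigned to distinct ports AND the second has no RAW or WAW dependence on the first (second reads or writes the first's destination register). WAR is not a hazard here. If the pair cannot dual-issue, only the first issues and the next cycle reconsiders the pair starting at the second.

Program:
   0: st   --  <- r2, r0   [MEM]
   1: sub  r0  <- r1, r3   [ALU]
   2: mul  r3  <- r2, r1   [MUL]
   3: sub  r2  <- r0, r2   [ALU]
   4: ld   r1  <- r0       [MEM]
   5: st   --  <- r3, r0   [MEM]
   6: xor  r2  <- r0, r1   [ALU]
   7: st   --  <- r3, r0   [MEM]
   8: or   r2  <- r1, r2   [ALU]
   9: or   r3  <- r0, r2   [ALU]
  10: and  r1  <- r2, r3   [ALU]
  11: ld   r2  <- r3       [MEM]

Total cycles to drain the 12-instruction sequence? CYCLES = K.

[0] i0/i1  st.MEM sub.ALU  -- pair
[1] i2/i3  mul.MUL sub.ALU  -- pair
[2] i4  ld.MEM  -- no-port MEM/MEM
[3] i5/i6  st.MEM xor.ALU  -- pair
[4] i7/i8  st.MEM or.ALU  -- pair
[5] i9  or.ALU  -- RAW r3
[6] i10/i11  and.ALU ld.MEM  -- pair

CYCLES = 7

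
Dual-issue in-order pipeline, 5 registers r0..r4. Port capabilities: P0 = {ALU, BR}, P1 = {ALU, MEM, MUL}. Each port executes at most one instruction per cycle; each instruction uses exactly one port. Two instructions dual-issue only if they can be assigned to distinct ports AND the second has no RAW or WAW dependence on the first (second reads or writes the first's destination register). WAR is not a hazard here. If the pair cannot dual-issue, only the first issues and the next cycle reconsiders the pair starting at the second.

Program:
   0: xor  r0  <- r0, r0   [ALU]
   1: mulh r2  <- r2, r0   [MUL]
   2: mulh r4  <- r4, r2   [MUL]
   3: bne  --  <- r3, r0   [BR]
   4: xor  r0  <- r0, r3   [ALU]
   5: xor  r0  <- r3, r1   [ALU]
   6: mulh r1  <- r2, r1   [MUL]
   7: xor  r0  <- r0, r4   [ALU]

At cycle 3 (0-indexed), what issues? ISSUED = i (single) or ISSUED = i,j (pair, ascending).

ISSUED = 4

  cy0 -> i0 (xor.ALU) RAW r0
  cy1 -> i1 (mulh.MUL) no-port MUL/MUL
  cy2 -> i2,i3 (mulh.MUL bne.BR) dual
  cy3 -> i4 (xor.ALU) WAW r0
  cy4 -> i5,i6 (xor.ALU mulh.MUL) dual
  cy5 -> i7 (xor.ALU) tail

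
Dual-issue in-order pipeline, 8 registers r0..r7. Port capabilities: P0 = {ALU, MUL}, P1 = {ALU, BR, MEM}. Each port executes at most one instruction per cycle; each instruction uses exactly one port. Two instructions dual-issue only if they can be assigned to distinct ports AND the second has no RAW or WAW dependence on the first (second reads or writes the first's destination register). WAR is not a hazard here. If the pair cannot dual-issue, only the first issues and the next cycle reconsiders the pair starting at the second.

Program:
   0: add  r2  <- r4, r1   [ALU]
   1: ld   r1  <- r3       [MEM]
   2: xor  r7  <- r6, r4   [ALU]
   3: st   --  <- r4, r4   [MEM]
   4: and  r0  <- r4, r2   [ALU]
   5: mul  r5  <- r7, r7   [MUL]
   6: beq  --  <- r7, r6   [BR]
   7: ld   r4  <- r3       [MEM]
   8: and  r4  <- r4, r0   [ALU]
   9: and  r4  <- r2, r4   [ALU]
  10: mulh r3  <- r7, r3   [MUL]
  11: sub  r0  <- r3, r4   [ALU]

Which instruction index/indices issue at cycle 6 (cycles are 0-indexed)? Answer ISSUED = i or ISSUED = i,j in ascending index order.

0. add.ALU;ld.MEM @i0&i1  | pair
1. xor.ALU;st.MEM @i2&i3  | pair
2. and.ALU;mul.MUL @i4&i5  | pair
3. beq.BR @i6  | no-port BR/MEM
4. ld.MEM @i7  | RAW+WAW r4
5. and.ALU @i8  | RAW+WAW r4
6. and.ALU;mulh.MUL @i9&i10  | pair
7. sub.ALU @i11  | tail

ISSUED = 9,10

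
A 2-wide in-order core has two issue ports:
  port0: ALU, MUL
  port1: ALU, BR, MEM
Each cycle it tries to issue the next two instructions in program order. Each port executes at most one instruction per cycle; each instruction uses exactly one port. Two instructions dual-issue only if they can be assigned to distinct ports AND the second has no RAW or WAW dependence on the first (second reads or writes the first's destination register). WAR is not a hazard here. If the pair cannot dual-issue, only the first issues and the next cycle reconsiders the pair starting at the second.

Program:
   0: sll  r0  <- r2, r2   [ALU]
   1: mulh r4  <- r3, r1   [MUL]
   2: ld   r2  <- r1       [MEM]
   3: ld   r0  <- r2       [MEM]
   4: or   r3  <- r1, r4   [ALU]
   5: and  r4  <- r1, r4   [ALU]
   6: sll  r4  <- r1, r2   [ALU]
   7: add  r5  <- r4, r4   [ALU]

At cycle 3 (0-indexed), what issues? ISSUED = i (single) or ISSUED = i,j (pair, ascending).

ISSUED = 5

  cy0 -> i0/i1 (sll.ALU mulh.MUL) dual
  cy1 -> i2 (ld.MEM) no-port MEM/MEM
  cy2 -> i3/i4 (ld.MEM or.ALU) dual
  cy3 -> i5 (and.ALU) WAW r4
  cy4 -> i6 (sll.ALU) RAW r4
  cy5 -> i7 (add.ALU) tail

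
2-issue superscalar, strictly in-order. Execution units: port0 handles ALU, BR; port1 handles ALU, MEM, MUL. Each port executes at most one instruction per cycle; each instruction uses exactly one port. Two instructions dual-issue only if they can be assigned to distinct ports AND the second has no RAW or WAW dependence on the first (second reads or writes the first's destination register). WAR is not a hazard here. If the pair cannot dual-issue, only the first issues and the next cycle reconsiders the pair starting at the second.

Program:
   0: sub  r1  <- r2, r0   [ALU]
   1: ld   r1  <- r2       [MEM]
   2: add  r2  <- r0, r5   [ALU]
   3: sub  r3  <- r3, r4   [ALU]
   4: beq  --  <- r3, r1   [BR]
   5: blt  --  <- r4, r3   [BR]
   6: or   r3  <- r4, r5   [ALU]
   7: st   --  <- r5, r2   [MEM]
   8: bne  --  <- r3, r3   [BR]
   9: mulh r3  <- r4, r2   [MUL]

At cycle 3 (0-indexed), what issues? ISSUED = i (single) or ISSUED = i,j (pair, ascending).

ISSUED = 4

[0] i0  sub.ALU  -- WAW r1
[1] i1+i2  ld.MEM add.ALU  -- 2-wide
[2] i3  sub.ALU  -- RAW r3
[3] i4  beq.BR  -- no-port BR/BR
[4] i5+i6  blt.BR or.ALU  -- 2-wide
[5] i7+i8  st.MEM bne.BR  -- 2-wide
[6] i9  mulh.MUL  -- tail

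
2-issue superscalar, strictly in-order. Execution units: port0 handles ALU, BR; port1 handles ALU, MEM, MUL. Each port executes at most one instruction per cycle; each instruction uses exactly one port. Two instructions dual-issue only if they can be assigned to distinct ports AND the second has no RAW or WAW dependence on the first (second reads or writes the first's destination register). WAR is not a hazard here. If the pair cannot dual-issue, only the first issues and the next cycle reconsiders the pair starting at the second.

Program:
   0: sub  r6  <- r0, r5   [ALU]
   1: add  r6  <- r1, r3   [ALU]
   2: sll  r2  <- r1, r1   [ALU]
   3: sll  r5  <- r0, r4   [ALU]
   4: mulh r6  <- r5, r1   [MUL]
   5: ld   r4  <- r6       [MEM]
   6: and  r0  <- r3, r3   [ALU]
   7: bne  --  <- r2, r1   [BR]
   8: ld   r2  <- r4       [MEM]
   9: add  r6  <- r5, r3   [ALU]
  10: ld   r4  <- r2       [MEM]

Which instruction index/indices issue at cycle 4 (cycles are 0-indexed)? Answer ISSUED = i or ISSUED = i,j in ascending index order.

#0 head=0: sub i0 WAW r6
#1 head=1: add/sll i1,i2 dual
#2 head=3: sll i3 RAW r5
#3 head=4: mulh i4 no-port MUL/MEM
#4 head=5: ld/and i5,i6 dual
#5 head=7: bne/ld i7,i8 dual
#6 head=9: add/ld i9,i10 dual

ISSUED = 5,6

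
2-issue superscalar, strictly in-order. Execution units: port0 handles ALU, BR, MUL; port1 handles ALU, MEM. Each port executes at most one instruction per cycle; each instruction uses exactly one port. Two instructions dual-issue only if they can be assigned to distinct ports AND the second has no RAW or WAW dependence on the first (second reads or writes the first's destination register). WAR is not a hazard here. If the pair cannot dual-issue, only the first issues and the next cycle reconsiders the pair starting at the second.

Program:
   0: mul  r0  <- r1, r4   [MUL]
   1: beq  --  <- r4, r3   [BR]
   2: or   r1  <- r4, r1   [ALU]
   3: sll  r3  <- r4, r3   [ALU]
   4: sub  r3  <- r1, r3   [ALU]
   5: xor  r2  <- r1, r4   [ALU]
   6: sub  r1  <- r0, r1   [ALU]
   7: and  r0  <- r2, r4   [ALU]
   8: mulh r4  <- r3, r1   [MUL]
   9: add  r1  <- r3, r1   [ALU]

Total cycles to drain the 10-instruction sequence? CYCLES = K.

#0 head=0: mul.MUL i0 no-port MUL/BR
#1 head=1: beq.BR+or.ALU i1,i2 pair
#2 head=3: sll.ALU i3 RAW+WAW r3
#3 head=4: sub.ALU+xor.ALU i4,i5 pair
#4 head=6: sub.ALU+and.ALU i6,i7 pair
#5 head=8: mulh.MUL+add.ALU i8,i9 pair

CYCLES = 6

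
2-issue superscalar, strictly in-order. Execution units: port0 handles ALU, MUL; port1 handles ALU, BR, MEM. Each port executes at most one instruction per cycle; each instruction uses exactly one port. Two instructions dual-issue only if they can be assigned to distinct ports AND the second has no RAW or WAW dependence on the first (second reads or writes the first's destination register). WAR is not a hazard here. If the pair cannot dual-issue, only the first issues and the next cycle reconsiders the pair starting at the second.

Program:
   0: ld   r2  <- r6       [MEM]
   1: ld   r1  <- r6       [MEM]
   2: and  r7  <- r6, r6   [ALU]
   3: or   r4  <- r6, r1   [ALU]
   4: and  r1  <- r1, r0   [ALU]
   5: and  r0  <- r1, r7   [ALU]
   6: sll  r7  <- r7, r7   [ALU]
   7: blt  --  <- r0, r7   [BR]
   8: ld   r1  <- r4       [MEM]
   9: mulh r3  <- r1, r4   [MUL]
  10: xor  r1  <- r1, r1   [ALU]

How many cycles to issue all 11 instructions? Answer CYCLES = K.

CYCLES = 7

0. ld @i0  | no-port MEM/MEM
1. ld;and @i1&i2  | pair
2. or;and @i3&i4  | pair
3. and;sll @i5&i6  | pair
4. blt @i7  | no-port BR/MEM
5. ld @i8  | RAW r1
6. mulh;xor @i9&i10  | pair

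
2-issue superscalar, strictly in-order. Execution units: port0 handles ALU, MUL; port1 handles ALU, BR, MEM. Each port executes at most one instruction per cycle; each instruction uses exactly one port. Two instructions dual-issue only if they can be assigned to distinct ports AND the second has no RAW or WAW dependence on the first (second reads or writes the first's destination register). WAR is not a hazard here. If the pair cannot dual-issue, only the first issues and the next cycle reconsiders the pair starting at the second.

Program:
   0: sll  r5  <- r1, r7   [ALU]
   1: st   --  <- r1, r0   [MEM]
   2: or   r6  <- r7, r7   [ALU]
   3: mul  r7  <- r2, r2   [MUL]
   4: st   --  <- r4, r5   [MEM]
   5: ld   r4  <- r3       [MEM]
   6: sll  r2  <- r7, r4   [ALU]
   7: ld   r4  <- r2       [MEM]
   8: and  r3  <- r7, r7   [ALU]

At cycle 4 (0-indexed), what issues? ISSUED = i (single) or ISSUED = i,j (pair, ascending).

ISSUED = 6

c0: i0/i1 sll.ALU;st.MEM  2-wide
c1: i2/i3 or.ALU;mul.MUL  2-wide
c2: i4 st.MEM  no-port MEM/MEM
c3: i5 ld.MEM  RAW r4
c4: i6 sll.ALU  RAW r2
c5: i7/i8 ld.MEM;and.ALU  2-wide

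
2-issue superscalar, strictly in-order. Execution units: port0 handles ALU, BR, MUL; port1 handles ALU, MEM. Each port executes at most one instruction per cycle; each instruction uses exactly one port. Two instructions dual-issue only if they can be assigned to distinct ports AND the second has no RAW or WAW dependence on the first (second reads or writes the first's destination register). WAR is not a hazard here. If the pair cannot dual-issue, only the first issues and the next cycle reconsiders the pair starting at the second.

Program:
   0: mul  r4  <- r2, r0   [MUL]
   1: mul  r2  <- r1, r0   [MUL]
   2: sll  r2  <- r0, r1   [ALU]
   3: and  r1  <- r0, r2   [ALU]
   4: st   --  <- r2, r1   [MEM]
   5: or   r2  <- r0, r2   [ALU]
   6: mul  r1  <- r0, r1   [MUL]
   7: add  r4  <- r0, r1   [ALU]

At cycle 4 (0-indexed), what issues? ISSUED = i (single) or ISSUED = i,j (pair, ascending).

[0] i0  mul.MUL  -- no-port MUL/MUL
[1] i1  mul.MUL  -- WAW r2
[2] i2  sll.ALU  -- RAW r2
[3] i3  and.ALU  -- RAW r1
[4] i4+i5  st.MEM/or.ALU  -- 2-wide
[5] i6  mul.MUL  -- RAW r1
[6] i7  add.ALU  -- tail

ISSUED = 4,5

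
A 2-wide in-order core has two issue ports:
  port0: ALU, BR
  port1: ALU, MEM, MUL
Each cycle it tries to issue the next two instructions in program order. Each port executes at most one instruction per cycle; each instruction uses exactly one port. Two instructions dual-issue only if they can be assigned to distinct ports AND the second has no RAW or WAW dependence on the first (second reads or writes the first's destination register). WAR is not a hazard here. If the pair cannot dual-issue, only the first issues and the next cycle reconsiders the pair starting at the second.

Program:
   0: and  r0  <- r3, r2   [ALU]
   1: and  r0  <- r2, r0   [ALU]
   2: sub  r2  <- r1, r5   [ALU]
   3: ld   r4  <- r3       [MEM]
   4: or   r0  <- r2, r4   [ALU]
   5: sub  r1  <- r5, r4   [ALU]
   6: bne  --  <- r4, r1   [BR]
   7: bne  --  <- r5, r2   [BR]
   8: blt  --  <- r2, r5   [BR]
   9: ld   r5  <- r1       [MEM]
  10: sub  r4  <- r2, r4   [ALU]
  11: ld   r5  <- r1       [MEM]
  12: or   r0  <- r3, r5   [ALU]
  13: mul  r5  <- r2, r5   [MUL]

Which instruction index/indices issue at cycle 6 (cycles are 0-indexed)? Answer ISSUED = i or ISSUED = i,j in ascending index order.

t=0 i0:and.ALU ; RAW+WAW r0
t=1 i1/i2:and.ALU/sub.ALU ; pair
t=2 i3:ld.MEM ; RAW r4
t=3 i4/i5:or.ALU/sub.ALU ; pair
t=4 i6:bne.BR ; no-port BR/BR
t=5 i7:bne.BR ; no-port BR/BR
t=6 i8/i9:blt.BR/ld.MEM ; pair
t=7 i10/i11:sub.ALU/ld.MEM ; pair
t=8 i12/i13:or.ALU/mul.MUL ; pair

ISSUED = 8,9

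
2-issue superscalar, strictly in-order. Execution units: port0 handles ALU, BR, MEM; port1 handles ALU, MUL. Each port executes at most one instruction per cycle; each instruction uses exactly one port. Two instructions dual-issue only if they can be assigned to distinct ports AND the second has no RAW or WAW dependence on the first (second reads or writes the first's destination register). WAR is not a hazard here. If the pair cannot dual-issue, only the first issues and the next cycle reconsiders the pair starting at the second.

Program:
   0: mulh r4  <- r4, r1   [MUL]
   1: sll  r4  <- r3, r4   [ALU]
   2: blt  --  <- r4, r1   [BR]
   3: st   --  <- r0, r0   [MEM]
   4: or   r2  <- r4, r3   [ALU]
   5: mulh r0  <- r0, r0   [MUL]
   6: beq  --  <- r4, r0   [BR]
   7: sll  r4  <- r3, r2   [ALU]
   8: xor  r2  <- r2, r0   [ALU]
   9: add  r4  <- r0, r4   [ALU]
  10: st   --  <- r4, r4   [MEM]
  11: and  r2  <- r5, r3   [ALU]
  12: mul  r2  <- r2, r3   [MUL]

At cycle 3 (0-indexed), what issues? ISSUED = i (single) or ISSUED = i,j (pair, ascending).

ISSUED = 3,4

#0 head=0: mulh.MUL i0 RAW+WAW r4
#1 head=1: sll.ALU i1 RAW r4
#2 head=2: blt.BR i2 no-port BR/MEM
#3 head=3: st.MEM or.ALU i3,i4 pair
#4 head=5: mulh.MUL i5 RAW r0
#5 head=6: beq.BR sll.ALU i6,i7 pair
#6 head=8: xor.ALU add.ALU i8,i9 pair
#7 head=10: st.MEM and.ALU i10,i11 pair
#8 head=12: mul.MUL i12 tail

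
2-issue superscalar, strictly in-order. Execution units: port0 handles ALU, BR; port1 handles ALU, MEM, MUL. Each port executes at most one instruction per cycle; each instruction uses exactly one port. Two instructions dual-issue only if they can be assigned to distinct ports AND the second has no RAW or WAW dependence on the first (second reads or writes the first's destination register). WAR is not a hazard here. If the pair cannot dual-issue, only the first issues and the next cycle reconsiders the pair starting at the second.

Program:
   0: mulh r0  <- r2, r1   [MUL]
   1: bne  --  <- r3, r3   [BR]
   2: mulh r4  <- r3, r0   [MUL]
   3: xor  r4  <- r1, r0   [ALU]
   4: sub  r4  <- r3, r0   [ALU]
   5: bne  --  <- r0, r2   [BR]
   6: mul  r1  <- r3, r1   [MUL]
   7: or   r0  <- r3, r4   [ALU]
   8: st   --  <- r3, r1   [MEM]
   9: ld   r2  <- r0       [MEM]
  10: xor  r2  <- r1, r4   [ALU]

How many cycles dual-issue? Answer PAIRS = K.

PAIRS = 3

c0: i0+i1 mulh+bne  2-wide
c1: i2 mulh  WAW r4
c2: i3 xor  WAW r4
c3: i4+i5 sub+bne  2-wide
c4: i6+i7 mul+or  2-wide
c5: i8 st  no-port MEM/MEM
c6: i9 ld  WAW r2
c7: i10 xor  tail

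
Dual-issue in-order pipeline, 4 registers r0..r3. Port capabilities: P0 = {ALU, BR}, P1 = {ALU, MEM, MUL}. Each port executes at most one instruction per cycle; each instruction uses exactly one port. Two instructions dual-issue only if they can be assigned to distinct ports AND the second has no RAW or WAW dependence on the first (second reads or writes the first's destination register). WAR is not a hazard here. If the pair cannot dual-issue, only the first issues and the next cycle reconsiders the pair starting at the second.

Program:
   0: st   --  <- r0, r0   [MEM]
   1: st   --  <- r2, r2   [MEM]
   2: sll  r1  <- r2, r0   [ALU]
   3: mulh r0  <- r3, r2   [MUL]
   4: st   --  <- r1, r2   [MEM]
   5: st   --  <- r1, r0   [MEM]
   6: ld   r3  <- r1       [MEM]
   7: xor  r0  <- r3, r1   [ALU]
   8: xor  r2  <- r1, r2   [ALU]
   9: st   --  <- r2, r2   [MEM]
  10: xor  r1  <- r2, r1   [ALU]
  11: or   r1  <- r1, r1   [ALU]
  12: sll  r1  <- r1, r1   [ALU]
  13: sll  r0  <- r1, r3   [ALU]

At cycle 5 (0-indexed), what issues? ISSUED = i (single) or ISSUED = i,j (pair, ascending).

ISSUED = 6

[0] i0  st  -- no-port MEM/MEM
[1] i1+i2  st/sll  -- 2-wide
[2] i3  mulh  -- no-port MUL/MEM
[3] i4  st  -- no-port MEM/MEM
[4] i5  st  -- no-port MEM/MEM
[5] i6  ld  -- RAW r3
[6] i7+i8  xor/xor  -- 2-wide
[7] i9+i10  st/xor  -- 2-wide
[8] i11  or  -- RAW+WAW r1
[9] i12  sll  -- RAW r1
[10] i13  sll  -- tail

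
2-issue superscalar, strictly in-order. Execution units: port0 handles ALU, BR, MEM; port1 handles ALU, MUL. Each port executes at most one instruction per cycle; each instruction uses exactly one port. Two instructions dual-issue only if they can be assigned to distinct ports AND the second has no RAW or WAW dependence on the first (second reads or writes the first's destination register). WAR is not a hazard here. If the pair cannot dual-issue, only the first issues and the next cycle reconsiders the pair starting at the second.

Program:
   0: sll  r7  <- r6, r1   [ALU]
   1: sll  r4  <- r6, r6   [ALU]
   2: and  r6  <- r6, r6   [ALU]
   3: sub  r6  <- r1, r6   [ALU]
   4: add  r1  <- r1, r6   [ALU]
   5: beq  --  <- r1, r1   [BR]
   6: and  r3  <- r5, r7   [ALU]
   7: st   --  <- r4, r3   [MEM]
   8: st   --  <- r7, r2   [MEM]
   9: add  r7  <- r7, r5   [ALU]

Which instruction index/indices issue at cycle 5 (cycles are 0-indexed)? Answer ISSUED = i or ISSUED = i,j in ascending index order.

#0 head=0: sll.ALU;sll.ALU i0/i1 pair
#1 head=2: and.ALU i2 RAW+WAW r6
#2 head=3: sub.ALU i3 RAW r6
#3 head=4: add.ALU i4 RAW r1
#4 head=5: beq.BR;and.ALU i5/i6 pair
#5 head=7: st.MEM i7 no-port MEM/MEM
#6 head=8: st.MEM;add.ALU i8/i9 pair

ISSUED = 7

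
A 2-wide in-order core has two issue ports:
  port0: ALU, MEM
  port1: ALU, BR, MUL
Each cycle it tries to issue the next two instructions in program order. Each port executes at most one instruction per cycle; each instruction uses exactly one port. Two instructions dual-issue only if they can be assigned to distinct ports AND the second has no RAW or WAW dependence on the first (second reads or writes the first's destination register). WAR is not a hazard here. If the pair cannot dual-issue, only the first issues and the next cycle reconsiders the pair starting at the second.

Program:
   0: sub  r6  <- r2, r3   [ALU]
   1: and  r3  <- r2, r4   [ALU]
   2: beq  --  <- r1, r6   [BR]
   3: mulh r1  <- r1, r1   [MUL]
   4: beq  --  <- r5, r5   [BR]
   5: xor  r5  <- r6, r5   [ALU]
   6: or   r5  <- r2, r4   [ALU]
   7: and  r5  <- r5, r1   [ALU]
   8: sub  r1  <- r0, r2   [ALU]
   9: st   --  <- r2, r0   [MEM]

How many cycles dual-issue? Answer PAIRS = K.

PAIRS = 3

0. sub+and @i0+i1  | dual
1. beq @i2  | no-port BR/MUL
2. mulh @i3  | no-port MUL/BR
3. beq+xor @i4+i5  | dual
4. or @i6  | RAW+WAW r5
5. and+sub @i7+i8  | dual
6. st @i9  | tail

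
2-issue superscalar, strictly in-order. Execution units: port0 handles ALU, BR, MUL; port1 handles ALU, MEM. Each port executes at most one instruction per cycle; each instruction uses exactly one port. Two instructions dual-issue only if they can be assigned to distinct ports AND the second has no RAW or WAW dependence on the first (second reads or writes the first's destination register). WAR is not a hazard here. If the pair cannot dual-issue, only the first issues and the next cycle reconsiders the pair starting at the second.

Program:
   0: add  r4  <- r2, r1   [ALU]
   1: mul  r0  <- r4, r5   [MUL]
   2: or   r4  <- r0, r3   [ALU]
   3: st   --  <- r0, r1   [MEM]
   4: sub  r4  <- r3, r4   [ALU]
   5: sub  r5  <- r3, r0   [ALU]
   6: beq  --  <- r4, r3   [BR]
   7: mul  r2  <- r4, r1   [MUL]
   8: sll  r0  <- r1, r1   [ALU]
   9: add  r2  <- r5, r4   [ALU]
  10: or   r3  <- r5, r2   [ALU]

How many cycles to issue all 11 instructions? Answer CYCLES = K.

CYCLES = 8

c0: i0 add.ALU  RAW r4
c1: i1 mul.MUL  RAW r0
c2: i2+i3 or.ALU;st.MEM  pair
c3: i4+i5 sub.ALU;sub.ALU  pair
c4: i6 beq.BR  no-port BR/MUL
c5: i7+i8 mul.MUL;sll.ALU  pair
c6: i9 add.ALU  RAW r2
c7: i10 or.ALU  tail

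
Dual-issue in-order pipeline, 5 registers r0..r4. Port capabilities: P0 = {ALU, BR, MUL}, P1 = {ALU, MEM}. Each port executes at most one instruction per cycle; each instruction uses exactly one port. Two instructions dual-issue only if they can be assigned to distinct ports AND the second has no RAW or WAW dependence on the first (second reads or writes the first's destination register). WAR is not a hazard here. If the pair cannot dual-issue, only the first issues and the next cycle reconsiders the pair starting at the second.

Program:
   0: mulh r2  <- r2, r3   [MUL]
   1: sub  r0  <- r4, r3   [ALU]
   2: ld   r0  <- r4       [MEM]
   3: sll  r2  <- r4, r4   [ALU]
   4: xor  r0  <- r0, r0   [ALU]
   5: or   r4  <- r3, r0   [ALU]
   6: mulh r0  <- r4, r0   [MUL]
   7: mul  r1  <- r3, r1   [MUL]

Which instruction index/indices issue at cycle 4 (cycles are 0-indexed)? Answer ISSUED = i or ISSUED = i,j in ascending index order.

t=0 i0/i1:mulh.MUL;sub.ALU ; dual
t=1 i2/i3:ld.MEM;sll.ALU ; dual
t=2 i4:xor.ALU ; RAW r0
t=3 i5:or.ALU ; RAW r4
t=4 i6:mulh.MUL ; no-port MUL/MUL
t=5 i7:mul.MUL ; tail

ISSUED = 6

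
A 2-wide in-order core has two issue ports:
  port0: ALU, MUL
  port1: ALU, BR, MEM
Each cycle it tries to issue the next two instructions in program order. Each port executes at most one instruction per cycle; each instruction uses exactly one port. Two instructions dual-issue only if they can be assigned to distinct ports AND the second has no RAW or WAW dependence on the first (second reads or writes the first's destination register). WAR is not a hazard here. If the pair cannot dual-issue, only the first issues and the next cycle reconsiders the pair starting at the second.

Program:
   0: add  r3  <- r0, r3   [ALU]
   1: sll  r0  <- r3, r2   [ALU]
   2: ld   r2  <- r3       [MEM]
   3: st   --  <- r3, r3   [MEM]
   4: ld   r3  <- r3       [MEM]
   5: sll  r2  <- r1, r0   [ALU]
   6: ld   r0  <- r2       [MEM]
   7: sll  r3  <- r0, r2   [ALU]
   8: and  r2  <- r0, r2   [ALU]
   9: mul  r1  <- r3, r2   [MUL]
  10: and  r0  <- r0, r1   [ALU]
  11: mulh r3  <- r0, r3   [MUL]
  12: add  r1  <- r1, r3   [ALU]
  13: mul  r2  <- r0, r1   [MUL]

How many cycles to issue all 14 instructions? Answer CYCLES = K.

CYCLES = 11

0. add.ALU @i0  | RAW r3
1. sll.ALU ld.MEM @i1/i2  | 2-wide
2. st.MEM @i3  | no-port MEM/MEM
3. ld.MEM sll.ALU @i4/i5  | 2-wide
4. ld.MEM @i6  | RAW r0
5. sll.ALU and.ALU @i7/i8  | 2-wide
6. mul.MUL @i9  | RAW r1
7. and.ALU @i10  | RAW r0
8. mulh.MUL @i11  | RAW r3
9. add.ALU @i12  | RAW r1
10. mul.MUL @i13  | tail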